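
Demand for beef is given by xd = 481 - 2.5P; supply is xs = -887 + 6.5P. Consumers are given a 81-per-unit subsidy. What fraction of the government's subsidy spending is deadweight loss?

Pre-subsidy: 481 - 2.5P = -887 + 6.5P gives P* = 152, x* = 101.
With the rebate, buyers effectively pay Pb = Ps − 81, where Ps is the price sellers receive.
Demand in terms of Ps becomes xd = 481 − 2.5(Ps − 81) = 683.5 - 2.5Ps. Setting this equal to supply: 683.5 - 2.5Ps = -887 + 6.5Ps, so Ps = 174.5.
Buyers pay Pb = 174.5 − 81 = 93.5; x' = -887 + 6.5·174.5 = 247.25.
ΔCS = ½(101 + 247.25)(152 − 93.5) = 10186.3125; ΔPS = ½(101 + 247.25)(174.5 − 152) = 3917.8125.
Government spending = 81 × 247.25 = 20027.25.
DWL = ½ × 81 × (247.25 − 101) = 5923.125; fraction = 5923.125 / 20027.25 = 585/1978.

DWL / government spending = 585/1978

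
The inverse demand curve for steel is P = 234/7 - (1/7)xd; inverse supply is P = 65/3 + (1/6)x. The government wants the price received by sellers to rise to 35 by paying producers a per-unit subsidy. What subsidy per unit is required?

At a seller price of 35, quantity supplied is -130 + 6·35 = 80.
Buyers absorb 80 only when they pay Pb = 234/7 − (1/7)·80 = 22.
s = Ps − Pb = 35 − 22 = 13.

Required subsidy s = 13 per unit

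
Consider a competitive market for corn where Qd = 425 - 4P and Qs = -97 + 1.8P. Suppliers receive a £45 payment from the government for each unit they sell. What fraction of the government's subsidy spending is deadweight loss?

DWL / government spending = 162/701

Pre-subsidy: 425 - 4P = -97 + 1.8P gives P* = 90, Q* = 65.
With the subsidy, sellers receive Ps = Pb + 45 for each unit, where Pb is the price buyers pay.
Supply in terms of Pb becomes Qs = -97 + 1.8(Pb + 45) = -16 + 1.8Pb. Setting this equal to demand: 425 - 4Pb = -16 + 1.8Pb, so Pb = 2205/29.
Sellers receive Ps = 2205/29 + 45 = 3510/29; Q' = 425 − 4·(2205/29) = 3505/29.
ΔCS = ½(65 + 3505/29)(90 − 2205/29) = 1091475/841; ΔPS = ½(65 + 3505/29)(3510/29 − 90) = 2425500/841.
Government spending = 45 × 3505/29 = 157725/29.
DWL = ½ × 45 × (3505/29 − 65) = 36450/29; fraction = (36450/29) / (157725/29) = 162/701.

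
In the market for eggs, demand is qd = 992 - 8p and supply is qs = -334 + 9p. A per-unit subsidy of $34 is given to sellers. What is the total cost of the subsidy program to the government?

Pre-subsidy: 992 - 8p = -334 + 9p gives p* = 78, q* = 368.
With the subsidy, sellers receive ps = pb + 34 for each unit, where pb is the price buyers pay.
Supply in terms of pb becomes qs = -334 + 9(pb + 34) = -28 + 9pb. Setting this equal to demand: 992 - 8pb = -28 + 9pb, so pb = 60.
Sellers receive ps = 60 + 34 = 94; q' = 992 − 8·60 = 512.
Government outlay = subsidy × quantity = 34 × 512 = 17408.

Government cost = $17408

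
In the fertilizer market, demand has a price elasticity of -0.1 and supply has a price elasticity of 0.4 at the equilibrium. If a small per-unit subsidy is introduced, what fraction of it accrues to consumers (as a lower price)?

Consumer share = 0.8

For a small subsidy around the equilibrium, the benefit split depends on the relative slopes, which at a point are proportional to the elasticities.
Buyer share = εs/(εs + |εd|) = 0.4/(0.4 + 0.1) = 0.8; seller share = |εd|/(εs + |εd|) = 0.2.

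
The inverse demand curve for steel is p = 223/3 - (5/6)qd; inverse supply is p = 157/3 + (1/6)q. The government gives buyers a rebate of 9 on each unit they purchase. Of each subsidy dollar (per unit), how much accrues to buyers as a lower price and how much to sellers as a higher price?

Buyers gain 7.5 per unit; sellers gain 1.5 per unit

Pre-subsidy: 223/3 - (5/6)q = 157/3 + (1/6)q gives q* = 22 and p* = 56.
With the rebate, buyers effectively pay pb = ps − 9, where ps is the price sellers receive.
On the curves, pb = 223/3 - (5/6)q and ps = 157/3 + (1/6)q; the wedge ps − pb = 9 gives 157/3 + (1/6)q − (223/3 - (5/6)q) = 9, so q' = 31.
Then pb = 223/3 − (5/6)·31 = 48.5 and ps = 157/3 + (1/6)·31 = 57.5.
Buyers' price falls by p* − pb = 56 − 48.5 = 7.5; sellers' price rises by ps − p* = 57.5 − 56 = 1.5.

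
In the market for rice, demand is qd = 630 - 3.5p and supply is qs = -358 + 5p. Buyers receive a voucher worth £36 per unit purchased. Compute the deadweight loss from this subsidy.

Deadweight loss = 22680/17

Pre-subsidy: 630 - 3.5p = -358 + 5p gives p* = 1976/17, q* = 3794/17.
With the rebate, buyers effectively pay pb = ps − 36, where ps is the price sellers receive.
Demand in terms of ps becomes qd = 630 − 3.5(ps − 36) = 756 - 3.5ps. Setting this equal to supply: 756 - 3.5ps = -358 + 5ps, so ps = 2228/17.
Buyers pay pb = 2228/17 − 36 = 1616/17; q' = -358 + 5·(2228/17) = 5054/17.
The subsidy expands output by 5054/17 − 3794/17 = 1260/17 past the efficient level; on those units the gap between marginal cost and willingness to pay runs from 0 up to 36.
DWL = ½ × 36 × 1260/17 = 22680/17.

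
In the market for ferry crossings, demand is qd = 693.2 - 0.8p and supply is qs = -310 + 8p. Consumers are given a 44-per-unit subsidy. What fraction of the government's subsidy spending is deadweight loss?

DWL / government spending = 8/317

Pre-subsidy: 693.2 - 0.8p = -310 + 8p gives p* = 114, q* = 602.
With the rebate, buyers effectively pay pb = ps − 44, where ps is the price sellers receive.
Demand in terms of ps becomes qd = 693.2 − 0.8(ps − 44) = 728.4 - 0.8ps. Setting this equal to supply: 728.4 - 0.8ps = -310 + 8ps, so ps = 118.
Buyers pay pb = 118 − 44 = 74; q' = -310 + 8·118 = 634.
ΔCS = ½(602 + 634)(114 − 74) = 24720; ΔPS = ½(602 + 634)(118 − 114) = 2472.
Government spending = 44 × 634 = 27896.
DWL = ½ × 44 × (634 − 602) = 704; fraction = 704 / 27896 = 8/317.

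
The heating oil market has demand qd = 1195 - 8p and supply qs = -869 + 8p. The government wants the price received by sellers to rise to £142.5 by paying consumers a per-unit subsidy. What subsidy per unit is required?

Required subsidy s = £27 per unit

At a seller price of 142.5, quantity supplied is -869 + 8·142.5 = 271.
Buyers absorb 271 only when they pay pb with 1195 − 8·pb = 271, i.e. pb = 115.5.
s = ps − pb = 142.5 − 115.5 = 27.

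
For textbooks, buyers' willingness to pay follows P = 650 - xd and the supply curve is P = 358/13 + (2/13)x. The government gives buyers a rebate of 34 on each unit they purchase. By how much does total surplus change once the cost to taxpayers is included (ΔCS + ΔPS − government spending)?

Pre-subsidy: 650 - x = 358/13 + (2/13)x gives x* = 8092/15 and P* = 1658/15.
With the rebate, buyers effectively pay Pb = Ps − 34, where Ps is the price sellers receive.
On the curves, Pb = 650 - x and Ps = 358/13 + (2/13)x; the wedge Ps − Pb = 34 gives 358/13 + (2/13)x − (650 - x) = 34, so x' = 8534/15.
Then Pb = 650 − 1·(8534/15) = 1216/15 and Ps = 358/13 + (2/13)·(8534/15) = 1726/15.
ΔCS = ½(8092/15 + 8534/15)(1658/15 − 1216/15) = 1224782/75; ΔPS = ½(8092/15 + 8534/15)(1726/15 − 1658/15) = 188428/75.
Government spending = 34 × 8534/15 = 290156/15.
Net change = 1224782/75 + 188428/75 − 290156/15 = -7514/15. The loss equals the DWL triangle ½·34·442/15.

Net change in total surplus = -7514/15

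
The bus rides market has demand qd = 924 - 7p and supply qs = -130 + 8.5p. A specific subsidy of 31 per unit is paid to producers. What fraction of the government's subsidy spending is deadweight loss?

DWL / government spending = 17/162

Pre-subsidy: 924 - 7p = -130 + 8.5p gives p* = 68, q* = 448.
With the subsidy, sellers receive ps = pb + 31 for each unit, where pb is the price buyers pay.
Supply in terms of pb becomes qs = -130 + 8.5(pb + 31) = 133.5 + 8.5pb. Setting this equal to demand: 924 - 7pb = 133.5 + 8.5pb, so pb = 51.
Sellers receive ps = 51 + 31 = 82; q' = 924 − 7·51 = 567.
ΔCS = ½(448 + 567)(68 − 51) = 8627.5; ΔPS = ½(448 + 567)(82 − 68) = 7105.
Government spending = 31 × 567 = 17577.
DWL = ½ × 31 × (567 − 448) = 1844.5; fraction = 1844.5 / 17577 = 17/162.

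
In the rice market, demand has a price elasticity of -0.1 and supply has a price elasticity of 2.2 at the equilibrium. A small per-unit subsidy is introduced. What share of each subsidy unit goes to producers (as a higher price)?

Producer share = 1/23

For a small subsidy around the equilibrium, the benefit split depends on the relative slopes, which at a point are proportional to the elasticities.
Buyer share = εs/(εs + |εd|) = 2.2/(2.2 + 0.1) = 22/23; seller share = |εd|/(εs + |εd|) = 1/23.
So producers capture 1/23 of the subsidy.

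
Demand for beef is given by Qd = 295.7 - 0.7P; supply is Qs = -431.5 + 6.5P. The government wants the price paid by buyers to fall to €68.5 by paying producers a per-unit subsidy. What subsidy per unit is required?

At a buyer price of 68.5, quantity demanded is 295.7 − 0.7·68.5 = 247.75.
Sellers supply 247.75 only when they receive Ps with -431.5 + 6.5·Ps = 247.75, i.e. Ps = 104.5.
s = Ps − Pb = 104.5 − 68.5 = 36.

Required subsidy s = €36 per unit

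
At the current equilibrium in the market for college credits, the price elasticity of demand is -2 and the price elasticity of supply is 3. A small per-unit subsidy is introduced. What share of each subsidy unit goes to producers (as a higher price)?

Producer share = 0.4

For a small subsidy around the equilibrium, the benefit split depends on the relative slopes, which at a point are proportional to the elasticities.
Buyer share = εs/(εs + |εd|) = 3/(3 + 2) = 0.6; seller share = |εd|/(εs + |εd|) = 0.4.
So producers capture 0.4 of the subsidy.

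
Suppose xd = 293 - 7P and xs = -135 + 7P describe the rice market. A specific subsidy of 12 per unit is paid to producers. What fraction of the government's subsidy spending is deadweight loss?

DWL / government spending = 21/121

Pre-subsidy: 293 - 7P = -135 + 7P gives P* = 214/7, x* = 79.
With the subsidy, sellers receive Ps = Pb + 12 for each unit, where Pb is the price buyers pay.
Supply in terms of Pb becomes xs = -135 + 7(Pb + 12) = -51 + 7Pb. Setting this equal to demand: 293 - 7Pb = -51 + 7Pb, so Pb = 172/7.
Sellers receive Ps = 172/7 + 12 = 256/7; x' = 293 − 7·(172/7) = 121.
ΔCS = ½(79 + 121)(214/7 − 172/7) = 600; ΔPS = ½(79 + 121)(256/7 − 214/7) = 600.
Government spending = 12 × 121 = 1452.
DWL = ½ × 12 × (121 − 79) = 252; fraction = 252 / 1452 = 21/121.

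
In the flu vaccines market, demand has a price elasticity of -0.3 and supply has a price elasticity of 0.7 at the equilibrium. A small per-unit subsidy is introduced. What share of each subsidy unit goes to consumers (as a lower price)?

Consumer share = 0.7

For a small subsidy around the equilibrium, the benefit split depends on the relative slopes, which at a point are proportional to the elasticities.
Buyer share = εs/(εs + |εd|) = 0.7/(0.7 + 0.3) = 0.7; seller share = |εd|/(εs + |εd|) = 0.3.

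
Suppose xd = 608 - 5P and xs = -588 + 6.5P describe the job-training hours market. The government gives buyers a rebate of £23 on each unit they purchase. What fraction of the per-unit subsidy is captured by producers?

Producer share = 10/23

Pre-subsidy: 608 - 5P = -588 + 6.5P gives P* = 104, x* = 88.
With the rebate, buyers effectively pay Pb = Ps − 23, where Ps is the price sellers receive.
Demand in terms of Ps becomes xd = 608 − 5(Ps − 23) = 723 - 5Ps. Setting this equal to supply: 723 - 5Ps = -588 + 6.5Ps, so Ps = 114.
Buyers pay Pb = 114 − 23 = 91; x' = -588 + 6.5·114 = 153.
Buyers' price falls by P* − Pb = 104 − 91 = 13; sellers' price rises by Ps − P* = 114 − 104 = 10.
So producers capture 10/23 = 10/23 of each unit of subsidy.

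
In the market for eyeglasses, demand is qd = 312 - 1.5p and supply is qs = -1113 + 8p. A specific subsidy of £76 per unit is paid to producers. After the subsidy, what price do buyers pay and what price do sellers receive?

Buyers pay £86; sellers receive £162

Pre-subsidy: 312 - 1.5p = -1113 + 8p gives p* = 150, q* = 87.
With the subsidy, sellers receive ps = pb + 76 for each unit, where pb is the price buyers pay.
Supply in terms of pb becomes qs = -1113 + 8(pb + 76) = -505 + 8pb. Setting this equal to demand: 312 - 1.5pb = -505 + 8pb, so pb = 86.
Sellers receive ps = 86 + 76 = 162; q' = 312 − 1.5·86 = 183.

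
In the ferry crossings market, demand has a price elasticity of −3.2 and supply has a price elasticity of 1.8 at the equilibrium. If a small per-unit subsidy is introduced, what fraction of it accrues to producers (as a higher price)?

For a small subsidy around the equilibrium, the benefit split depends on the relative slopes, which at a point are proportional to the elasticities.
Buyer share = εs/(εs + |εd|) = 1.8/(1.8 + 3.2) = 0.36; seller share = |εd|/(εs + |εd|) = 0.64.
So producers capture 0.64 of the subsidy.

Producer share = 0.64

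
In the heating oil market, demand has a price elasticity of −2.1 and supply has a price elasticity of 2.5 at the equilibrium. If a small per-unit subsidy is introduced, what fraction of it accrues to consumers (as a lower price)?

Consumer share = 25/46

For a small subsidy around the equilibrium, the benefit split depends on the relative slopes, which at a point are proportional to the elasticities.
Buyer share = εs/(εs + |εd|) = 2.5/(2.5 + 2.1) = 25/46; seller share = |εd|/(εs + |εd|) = 21/46.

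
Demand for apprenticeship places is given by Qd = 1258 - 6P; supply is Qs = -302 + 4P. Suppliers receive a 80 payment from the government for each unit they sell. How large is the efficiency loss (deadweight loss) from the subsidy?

Pre-subsidy: 1258 - 6P = -302 + 4P gives P* = 156, Q* = 322.
With the subsidy, sellers receive Ps = Pb + 80 for each unit, where Pb is the price buyers pay.
Supply in terms of Pb becomes Qs = -302 + 4(Pb + 80) = 18 + 4Pb. Setting this equal to demand: 1258 - 6Pb = 18 + 4Pb, so Pb = 124.
Sellers receive Ps = 124 + 80 = 204; Q' = 1258 − 6·124 = 514.
The subsidy expands output by 514 − 322 = 192 past the efficient level; on those units the gap between marginal cost and willingness to pay runs from 0 up to 80.
DWL = ½ × 80 × 192 = 7680.

Deadweight loss = 7680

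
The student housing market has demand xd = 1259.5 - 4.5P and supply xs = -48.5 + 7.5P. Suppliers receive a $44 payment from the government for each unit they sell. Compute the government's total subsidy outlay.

Government cost = $39281

Pre-subsidy: 1259.5 - 4.5P = -48.5 + 7.5P gives P* = 109, x* = 769.
With the subsidy, sellers receive Ps = Pb + 44 for each unit, where Pb is the price buyers pay.
Supply in terms of Pb becomes xs = -48.5 + 7.5(Pb + 44) = 281.5 + 7.5Pb. Setting this equal to demand: 1259.5 - 4.5Pb = 281.5 + 7.5Pb, so Pb = 81.5.
Sellers receive Ps = 81.5 + 44 = 125.5; x' = 1259.5 − 4.5·81.5 = 892.75.
Government outlay = subsidy × quantity = 44 × 892.75 = 39281.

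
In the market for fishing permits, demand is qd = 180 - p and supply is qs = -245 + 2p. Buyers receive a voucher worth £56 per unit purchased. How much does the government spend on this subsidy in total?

Government cost = 12712/3

Pre-subsidy: 180 - p = -245 + 2p gives p* = 425/3, q* = 115/3.
With the rebate, buyers effectively pay pb = ps − 56, where ps is the price sellers receive.
Demand in terms of ps becomes qd = 180 − 1(ps − 56) = 236 - ps. Setting this equal to supply: 236 - ps = -245 + 2ps, so ps = 481/3.
Buyers pay pb = 481/3 − 56 = 313/3; q' = -245 + 2·(481/3) = 227/3.
Government outlay = subsidy × quantity = 56 × 227/3 = 12712/3.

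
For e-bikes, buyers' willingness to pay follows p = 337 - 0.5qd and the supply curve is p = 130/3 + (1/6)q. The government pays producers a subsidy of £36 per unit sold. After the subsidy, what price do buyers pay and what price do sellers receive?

Pre-subsidy: 337 - 0.5q = 130/3 + (1/6)q gives q* = 440.5 and p* = 116.75.
With the subsidy, sellers receive ps = pb + 36 for each unit, where pb is the price buyers pay.
On the curves, pb = 337 - 0.5q and ps = 130/3 + (1/6)q; the wedge ps − pb = 36 gives 130/3 + (1/6)q − (337 - 0.5q) = 36, so q' = 494.5.
Then pb = 337 − 0.5·494.5 = 89.75 and ps = 130/3 + (1/6)·494.5 = 125.75.

Buyers pay £89.75; sellers receive £125.75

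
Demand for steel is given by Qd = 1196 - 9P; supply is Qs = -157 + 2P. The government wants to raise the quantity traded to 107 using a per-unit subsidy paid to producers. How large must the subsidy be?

Required subsidy s = 11 per unit

At Q = 107, invert demand for the buyer price: Pb = (1196 − 107)/9 = 121; invert supply for the seller price: Ps = (107 − (-157))/2 = 132.
The subsidy must fill the gap: s = Ps − Pb = 132 − 121 = 11.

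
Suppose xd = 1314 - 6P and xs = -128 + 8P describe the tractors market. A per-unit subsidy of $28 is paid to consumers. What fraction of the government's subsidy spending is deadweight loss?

DWL / government spending = 2/33

Pre-subsidy: 1314 - 6P = -128 + 8P gives P* = 103, x* = 696.
With the rebate, buyers effectively pay Pb = Ps − 28, where Ps is the price sellers receive.
Demand in terms of Ps becomes xd = 1314 − 6(Ps − 28) = 1482 - 6Ps. Setting this equal to supply: 1482 - 6Ps = -128 + 8Ps, so Ps = 115.
Buyers pay Pb = 115 − 28 = 87; x' = -128 + 8·115 = 792.
ΔCS = ½(696 + 792)(103 − 87) = 11904; ΔPS = ½(696 + 792)(115 − 103) = 8928.
Government spending = 28 × 792 = 22176.
DWL = ½ × 28 × (792 − 696) = 1344; fraction = 1344 / 22176 = 2/33.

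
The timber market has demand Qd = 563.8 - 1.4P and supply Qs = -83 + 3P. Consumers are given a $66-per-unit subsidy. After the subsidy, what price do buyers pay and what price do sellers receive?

Buyers pay $102; sellers receive $168

Pre-subsidy: 563.8 - 1.4P = -83 + 3P gives P* = 147, Q* = 358.
With the rebate, buyers effectively pay Pb = Ps − 66, where Ps is the price sellers receive.
Demand in terms of Ps becomes Qd = 563.8 − 1.4(Ps − 66) = 656.2 - 1.4Ps. Setting this equal to supply: 656.2 - 1.4Ps = -83 + 3Ps, so Ps = 168.
Buyers pay Pb = 168 − 66 = 102; Q' = -83 + 3·168 = 421.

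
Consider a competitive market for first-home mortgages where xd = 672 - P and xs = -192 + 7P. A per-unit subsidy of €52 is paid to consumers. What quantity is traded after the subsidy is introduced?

Pre-subsidy: 672 - P = -192 + 7P gives P* = 108, x* = 564.
With the rebate, buyers effectively pay Pb = Ps − 52, where Ps is the price sellers receive.
Demand in terms of Ps becomes xd = 672 − 1(Ps − 52) = 724 - Ps. Setting this equal to supply: 724 - Ps = -192 + 7Ps, so Ps = 114.5.
Buyers pay Pb = 114.5 − 52 = 62.5; x' = -192 + 7·114.5 = 609.5.

x' = 609.5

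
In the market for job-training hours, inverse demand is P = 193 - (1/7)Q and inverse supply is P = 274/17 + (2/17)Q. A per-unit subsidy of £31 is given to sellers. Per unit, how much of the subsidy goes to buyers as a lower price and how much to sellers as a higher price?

Buyers gain £17 per unit; sellers gain £14 per unit

Pre-subsidy: 193 - (1/7)Q = 274/17 + (2/17)Q gives Q* = 679 and P* = 96.
With the subsidy, sellers receive Ps = Pb + 31 for each unit, where Pb is the price buyers pay.
On the curves, Pb = 193 - (1/7)Q and Ps = 274/17 + (2/17)Q; the wedge Ps − Pb = 31 gives 274/17 + (2/17)Q − (193 - (1/7)Q) = 31, so Q' = 798.
Then Pb = 193 − (1/7)·798 = 79 and Ps = 274/17 + (2/17)·798 = 110.
Buyers' price falls by P* − Pb = 96 − 79 = 17; sellers' price rises by Ps − P* = 110 − 96 = 14.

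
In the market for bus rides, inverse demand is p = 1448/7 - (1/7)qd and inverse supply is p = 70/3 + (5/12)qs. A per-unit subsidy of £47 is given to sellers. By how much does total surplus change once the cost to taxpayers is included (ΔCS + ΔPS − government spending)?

Net change in total surplus = -£1974

Pre-subsidy: 1448/7 - (1/7)q = 70/3 + (5/12)q gives q* = 328 and p* = 160.
With the subsidy, sellers receive ps = pb + 47 for each unit, where pb is the price buyers pay.
On the curves, pb = 1448/7 - (1/7)q and ps = 70/3 + (5/12)q; the wedge ps − pb = 47 gives 70/3 + (5/12)q − (1448/7 - (1/7)q) = 47, so q' = 412.
Then pb = 1448/7 − (1/7)·412 = 148 and ps = 70/3 + (5/12)·412 = 195.
ΔCS = ½(328 + 412)(160 − 148) = 4440; ΔPS = ½(328 + 412)(195 − 160) = 12950.
Government spending = 47 × 412 = 19364.
Net change = 4440 + 12950 − 19364 = -1974. The loss equals the DWL triangle ½·47·84.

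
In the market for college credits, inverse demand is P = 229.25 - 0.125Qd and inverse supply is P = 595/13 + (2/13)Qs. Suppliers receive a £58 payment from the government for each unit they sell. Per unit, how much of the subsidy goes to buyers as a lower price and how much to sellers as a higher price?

Pre-subsidy: 229.25 - 0.125Q = 595/13 + (2/13)Q gives Q* = 658 and P* = 147.
With the subsidy, sellers receive Ps = Pb + 58 for each unit, where Pb is the price buyers pay.
On the curves, Pb = 229.25 - 0.125Q and Ps = 595/13 + (2/13)Q; the wedge Ps − Pb = 58 gives 595/13 + (2/13)Q − (229.25 - 0.125Q) = 58, so Q' = 866.
Then Pb = 229.25 − 0.125·866 = 121 and Ps = 595/13 + (2/13)·866 = 179.
Buyers' price falls by P* − Pb = 147 − 121 = 26; sellers' price rises by Ps − P* = 179 − 147 = 32.

Buyers gain £26 per unit; sellers gain £32 per unit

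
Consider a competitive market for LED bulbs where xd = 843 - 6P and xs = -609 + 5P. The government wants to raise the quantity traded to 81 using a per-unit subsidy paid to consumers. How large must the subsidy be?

At x = 81, invert demand for the buyer price: Pb = (843 − 81)/6 = 127; invert supply for the seller price: Ps = (81 − (-609))/5 = 138.
The subsidy must fill the gap: s = Ps − Pb = 138 − 127 = 11.

Required subsidy s = 11 per unit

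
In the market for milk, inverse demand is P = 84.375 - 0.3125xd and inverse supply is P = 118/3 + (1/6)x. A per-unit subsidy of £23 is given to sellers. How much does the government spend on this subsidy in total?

Government cost = £3266

Pre-subsidy: 84.375 - 0.3125x = 118/3 + (1/6)x gives x* = 94 and P* = 55.
With the subsidy, sellers receive Ps = Pb + 23 for each unit, where Pb is the price buyers pay.
On the curves, Pb = 84.375 - 0.3125x and Ps = 118/3 + (1/6)x; the wedge Ps − Pb = 23 gives 118/3 + (1/6)x − (84.375 - 0.3125x) = 23, so x' = 142.
Then Pb = 84.375 − 0.3125·142 = 40 and Ps = 118/3 + (1/6)·142 = 63.
Government outlay = subsidy × quantity = 23 × 142 = 3266.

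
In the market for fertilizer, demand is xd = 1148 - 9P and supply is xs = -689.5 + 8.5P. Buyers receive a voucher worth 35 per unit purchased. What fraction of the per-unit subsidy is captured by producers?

Producer share = 18/35

Pre-subsidy: 1148 - 9P = -689.5 + 8.5P gives P* = 105, x* = 203.
With the rebate, buyers effectively pay Pb = Ps − 35, where Ps is the price sellers receive.
Demand in terms of Ps becomes xd = 1148 − 9(Ps − 35) = 1463 - 9Ps. Setting this equal to supply: 1463 - 9Ps = -689.5 + 8.5Ps, so Ps = 123.
Buyers pay Pb = 123 − 35 = 88; x' = -689.5 + 8.5·123 = 356.
Buyers' price falls by P* − Pb = 105 − 88 = 17; sellers' price rises by Ps − P* = 123 − 105 = 18.
So producers capture 18/35 = 18/35 of each unit of subsidy.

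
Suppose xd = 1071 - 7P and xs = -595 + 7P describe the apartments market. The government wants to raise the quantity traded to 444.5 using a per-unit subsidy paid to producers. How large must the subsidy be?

Required subsidy s = 59 per unit

At x = 444.5, invert demand for the buyer price: Pb = (1071 − 444.5)/7 = 89.5; invert supply for the seller price: Ps = (444.5 − (-595))/7 = 148.5.
The subsidy must fill the gap: s = Ps − Pb = 148.5 − 89.5 = 59.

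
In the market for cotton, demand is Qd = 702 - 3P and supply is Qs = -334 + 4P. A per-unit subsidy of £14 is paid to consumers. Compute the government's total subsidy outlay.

Government cost = £3948

Pre-subsidy: 702 - 3P = -334 + 4P gives P* = 148, Q* = 258.
With the rebate, buyers effectively pay Pb = Ps − 14, where Ps is the price sellers receive.
Demand in terms of Ps becomes Qd = 702 − 3(Ps − 14) = 744 - 3Ps. Setting this equal to supply: 744 - 3Ps = -334 + 4Ps, so Ps = 154.
Buyers pay Pb = 154 − 14 = 140; Q' = -334 + 4·154 = 282.
Government outlay = subsidy × quantity = 14 × 282 = 3948.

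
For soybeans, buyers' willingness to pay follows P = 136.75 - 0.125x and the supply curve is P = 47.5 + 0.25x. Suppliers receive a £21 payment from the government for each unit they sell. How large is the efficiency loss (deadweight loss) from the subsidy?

Deadweight loss = £588

Pre-subsidy: 136.75 - 0.125x = 47.5 + 0.25x gives x* = 238 and P* = 107.
With the subsidy, sellers receive Ps = Pb + 21 for each unit, where Pb is the price buyers pay.
On the curves, Pb = 136.75 - 0.125x and Ps = 47.5 + 0.25x; the wedge Ps − Pb = 21 gives 47.5 + 0.25x − (136.75 - 0.125x) = 21, so x' = 294.
Then Pb = 136.75 − 0.125·294 = 100 and Ps = 47.5 + 0.25·294 = 121.
The subsidy expands output by 294 − 238 = 56 past the efficient level; on those units the gap between marginal cost and willingness to pay runs from 0 up to 21.
DWL = ½ × 21 × 56 = 588.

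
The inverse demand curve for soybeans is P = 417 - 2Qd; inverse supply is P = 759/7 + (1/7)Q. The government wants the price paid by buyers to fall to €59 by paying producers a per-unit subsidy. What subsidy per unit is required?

At a buyer price of 59, quantity demanded is 208.5 − 0.5·59 = 179.
Sellers supply 179 only when they receive Ps = 759/7 + (1/7)·179 = 134.
s = Ps − Pb = 134 − 59 = 75.

Required subsidy s = €75 per unit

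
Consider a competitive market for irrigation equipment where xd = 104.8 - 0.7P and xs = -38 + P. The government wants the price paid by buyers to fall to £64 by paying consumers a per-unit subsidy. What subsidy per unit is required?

Required subsidy s = £34 per unit

At a buyer price of 64, quantity demanded is 104.8 − 0.7·64 = 60.
Sellers supply 60 only when they receive Ps with -38 + 1·Ps = 60, i.e. Ps = 98.
s = Ps − Pb = 98 − 64 = 34.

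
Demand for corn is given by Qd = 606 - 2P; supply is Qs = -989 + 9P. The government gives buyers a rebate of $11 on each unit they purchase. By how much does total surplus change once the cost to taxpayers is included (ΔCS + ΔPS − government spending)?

Net change in total surplus = -$99

Pre-subsidy: 606 - 2P = -989 + 9P gives P* = 145, Q* = 316.
With the rebate, buyers effectively pay Pb = Ps − 11, where Ps is the price sellers receive.
Demand in terms of Ps becomes Qd = 606 − 2(Ps − 11) = 628 - 2Ps. Setting this equal to supply: 628 - 2Ps = -989 + 9Ps, so Ps = 147.
Buyers pay Pb = 147 − 11 = 136; Q' = -989 + 9·147 = 334.
ΔCS = ½(316 + 334)(145 − 136) = 2925; ΔPS = ½(316 + 334)(147 − 145) = 650.
Government spending = 11 × 334 = 3674.
Net change = 2925 + 650 − 3674 = -99. The loss equals the DWL triangle ½·11·18.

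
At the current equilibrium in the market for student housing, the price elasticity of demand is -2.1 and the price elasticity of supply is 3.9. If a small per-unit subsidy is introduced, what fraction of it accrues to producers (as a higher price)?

For a small subsidy around the equilibrium, the benefit split depends on the relative slopes, which at a point are proportional to the elasticities.
Buyer share = εs/(εs + |εd|) = 3.9/(3.9 + 2.1) = 0.65; seller share = |εd|/(εs + |εd|) = 0.35.
So producers capture 0.35 of the subsidy.

Producer share = 0.35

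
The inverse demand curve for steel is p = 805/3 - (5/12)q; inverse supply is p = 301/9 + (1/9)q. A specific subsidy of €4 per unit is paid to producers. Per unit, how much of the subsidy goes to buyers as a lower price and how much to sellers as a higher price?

Buyers gain 60/19 per unit; sellers gain 16/19 per unit

Pre-subsidy: 805/3 - (5/12)q = 301/9 + (1/9)q gives q* = 8456/19 and p* = 1575/19.
With the subsidy, sellers receive ps = pb + 4 for each unit, where pb is the price buyers pay.
On the curves, pb = 805/3 - (5/12)q and ps = 301/9 + (1/9)q; the wedge ps − pb = 4 gives 301/9 + (1/9)q − (805/3 - (5/12)q) = 4, so q' = 8600/19.
Then pb = 805/3 − (5/12)·(8600/19) = 1515/19 and ps = 301/9 + (1/9)·(8600/19) = 1591/19.
Buyers' price falls by p* − pb = 1575/19 − 1515/19 = 60/19; sellers' price rises by ps − p* = 1591/19 − 1575/19 = 16/19.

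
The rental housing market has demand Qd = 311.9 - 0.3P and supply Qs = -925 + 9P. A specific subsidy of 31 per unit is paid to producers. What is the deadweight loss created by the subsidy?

Deadweight loss = 139.5

Pre-subsidy: 311.9 - 0.3P = -925 + 9P gives P* = 133, Q* = 272.
With the subsidy, sellers receive Ps = Pb + 31 for each unit, where Pb is the price buyers pay.
Supply in terms of Pb becomes Qs = -925 + 9(Pb + 31) = -646 + 9Pb. Setting this equal to demand: 311.9 - 0.3Pb = -646 + 9Pb, so Pb = 103.
Sellers receive Ps = 103 + 31 = 134; Q' = 311.9 − 0.3·103 = 281.
The subsidy expands output by 281 − 272 = 9 past the efficient level; on those units the gap between marginal cost and willingness to pay runs from 0 up to 31.
DWL = ½ × 31 × 9 = 139.5.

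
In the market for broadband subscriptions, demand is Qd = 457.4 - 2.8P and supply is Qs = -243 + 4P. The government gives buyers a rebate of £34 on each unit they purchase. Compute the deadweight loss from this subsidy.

Pre-subsidy: 457.4 - 2.8P = -243 + 4P gives P* = 103, Q* = 169.
With the rebate, buyers effectively pay Pb = Ps − 34, where Ps is the price sellers receive.
Demand in terms of Ps becomes Qd = 457.4 − 2.8(Ps − 34) = 552.6 - 2.8Ps. Setting this equal to supply: 552.6 - 2.8Ps = -243 + 4Ps, so Ps = 117.
Buyers pay Pb = 117 − 34 = 83; Q' = -243 + 4·117 = 225.
The subsidy expands output by 225 − 169 = 56 past the efficient level; on those units the gap between marginal cost and willingness to pay runs from 0 up to 34.
DWL = ½ × 34 × 56 = 952.

Deadweight loss = £952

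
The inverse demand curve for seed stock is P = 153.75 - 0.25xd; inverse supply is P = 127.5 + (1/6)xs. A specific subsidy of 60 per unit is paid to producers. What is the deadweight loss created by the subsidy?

Pre-subsidy: 153.75 - 0.25x = 127.5 + (1/6)x gives x* = 63 and P* = 138.
With the subsidy, sellers receive Ps = Pb + 60 for each unit, where Pb is the price buyers pay.
On the curves, Pb = 153.75 - 0.25x and Ps = 127.5 + (1/6)x; the wedge Ps − Pb = 60 gives 127.5 + (1/6)x − (153.75 - 0.25x) = 60, so x' = 207.
Then Pb = 153.75 − 0.25·207 = 102 and Ps = 127.5 + (1/6)·207 = 162.
The subsidy expands output by 207 − 63 = 144 past the efficient level; on those units the gap between marginal cost and willingness to pay runs from 0 up to 60.
DWL = ½ × 60 × 144 = 4320.

Deadweight loss = 4320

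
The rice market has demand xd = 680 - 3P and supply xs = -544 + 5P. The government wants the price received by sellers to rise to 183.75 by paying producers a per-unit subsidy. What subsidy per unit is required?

Required subsidy s = 82 per unit

At a seller price of 183.75, quantity supplied is -544 + 5·183.75 = 374.75.
Buyers absorb 374.75 only when they pay Pb with 680 − 3·Pb = 374.75, i.e. Pb = 101.75.
s = Ps − Pb = 183.75 − 101.75 = 82.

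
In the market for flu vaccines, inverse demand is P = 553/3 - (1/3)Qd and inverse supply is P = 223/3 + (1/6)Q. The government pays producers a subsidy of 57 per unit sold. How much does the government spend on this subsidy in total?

Pre-subsidy: 553/3 - (1/3)Q = 223/3 + (1/6)Q gives Q* = 220 and P* = 111.
With the subsidy, sellers receive Ps = Pb + 57 for each unit, where Pb is the price buyers pay.
On the curves, Pb = 553/3 - (1/3)Q and Ps = 223/3 + (1/6)Q; the wedge Ps − Pb = 57 gives 223/3 + (1/6)Q − (553/3 - (1/3)Q) = 57, so Q' = 334.
Then Pb = 553/3 − (1/3)·334 = 73 and Ps = 223/3 + (1/6)·334 = 130.
Government outlay = subsidy × quantity = 57 × 334 = 19038.

Government cost = 19038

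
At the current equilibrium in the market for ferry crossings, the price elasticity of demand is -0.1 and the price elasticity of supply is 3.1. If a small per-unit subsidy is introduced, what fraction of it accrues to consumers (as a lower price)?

Consumer share = 0.96875

For a small subsidy around the equilibrium, the benefit split depends on the relative slopes, which at a point are proportional to the elasticities.
Buyer share = εs/(εs + |εd|) = 3.1/(3.1 + 0.1) = 0.96875; seller share = |εd|/(εs + |εd|) = 0.03125.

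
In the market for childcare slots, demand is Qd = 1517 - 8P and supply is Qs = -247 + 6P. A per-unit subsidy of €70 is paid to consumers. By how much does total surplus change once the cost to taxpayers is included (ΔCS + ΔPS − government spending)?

Net change in total surplus = -€8400

Pre-subsidy: 1517 - 8P = -247 + 6P gives P* = 126, Q* = 509.
With the rebate, buyers effectively pay Pb = Ps − 70, where Ps is the price sellers receive.
Demand in terms of Ps becomes Qd = 1517 − 8(Ps − 70) = 2077 - 8Ps. Setting this equal to supply: 2077 - 8Ps = -247 + 6Ps, so Ps = 166.
Buyers pay Pb = 166 − 70 = 96; Q' = -247 + 6·166 = 749.
ΔCS = ½(509 + 749)(126 − 96) = 18870; ΔPS = ½(509 + 749)(166 − 126) = 25160.
Government spending = 70 × 749 = 52430.
Net change = 18870 + 25160 − 52430 = -8400. The loss equals the DWL triangle ½·70·240.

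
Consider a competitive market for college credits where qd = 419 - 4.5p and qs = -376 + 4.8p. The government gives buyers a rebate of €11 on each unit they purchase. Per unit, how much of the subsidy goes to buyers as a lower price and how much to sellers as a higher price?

Buyers gain 176/31 per unit; sellers gain 165/31 per unit

Pre-subsidy: 419 - 4.5p = -376 + 4.8p gives p* = 2650/31, q* = 1064/31.
With the rebate, buyers effectively pay pb = ps − 11, where ps is the price sellers receive.
Demand in terms of ps becomes qd = 419 − 4.5(ps − 11) = 468.5 - 4.5ps. Setting this equal to supply: 468.5 - 4.5ps = -376 + 4.8ps, so ps = 2815/31.
Buyers pay pb = 2815/31 − 11 = 2474/31; q' = -376 + 4.8·(2815/31) = 1856/31.
Buyers' price falls by p* − pb = 2650/31 − 2474/31 = 176/31; sellers' price rises by ps − p* = 2815/31 − 2650/31 = 165/31.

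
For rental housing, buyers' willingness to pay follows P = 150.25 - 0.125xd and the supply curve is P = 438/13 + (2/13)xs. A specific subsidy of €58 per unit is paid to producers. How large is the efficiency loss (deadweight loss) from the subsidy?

Pre-subsidy: 150.25 - 0.125x = 438/13 + (2/13)x gives x* = 418 and P* = 98.
With the subsidy, sellers receive Ps = Pb + 58 for each unit, where Pb is the price buyers pay.
On the curves, Pb = 150.25 - 0.125x and Ps = 438/13 + (2/13)x; the wedge Ps − Pb = 58 gives 438/13 + (2/13)x − (150.25 - 0.125x) = 58, so x' = 626.
Then Pb = 150.25 − 0.125·626 = 72 and Ps = 438/13 + (2/13)·626 = 130.
The subsidy expands output by 626 − 418 = 208 past the efficient level; on those units the gap between marginal cost and willingness to pay runs from 0 up to 58.
DWL = ½ × 58 × 208 = 6032.

Deadweight loss = €6032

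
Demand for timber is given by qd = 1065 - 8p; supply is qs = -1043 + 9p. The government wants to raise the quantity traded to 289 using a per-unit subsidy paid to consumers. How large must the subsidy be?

Required subsidy s = 51 per unit

At q = 289, invert demand for the buyer price: pb = (1065 − 289)/8 = 97; invert supply for the seller price: ps = (289 − (-1043))/9 = 148.
The subsidy must fill the gap: s = ps − pb = 148 − 97 = 51.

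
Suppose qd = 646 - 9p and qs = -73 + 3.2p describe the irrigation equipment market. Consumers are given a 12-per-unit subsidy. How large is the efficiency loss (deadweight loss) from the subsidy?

Deadweight loss = 10368/61

Pre-subsidy: 646 - 9p = -73 + 3.2p gives p* = 3595/61, q* = 7051/61.
With the rebate, buyers effectively pay pb = ps − 12, where ps is the price sellers receive.
Demand in terms of ps becomes qd = 646 − 9(ps − 12) = 754 - 9ps. Setting this equal to supply: 754 - 9ps = -73 + 3.2ps, so ps = 4135/61.
Buyers pay pb = 4135/61 − 12 = 3403/61; q' = -73 + 3.2·(4135/61) = 8779/61.
The subsidy expands output by 8779/61 − 7051/61 = 1728/61 past the efficient level; on those units the gap between marginal cost and willingness to pay runs from 0 up to 12.
DWL = ½ × 12 × 1728/61 = 10368/61.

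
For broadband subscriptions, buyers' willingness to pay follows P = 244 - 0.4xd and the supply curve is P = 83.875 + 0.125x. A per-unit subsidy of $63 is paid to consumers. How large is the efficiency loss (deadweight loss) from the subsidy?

Pre-subsidy: 244 - 0.4x = 83.875 + 0.125x gives x* = 305 and P* = 122.
With the rebate, buyers effectively pay Pb = Ps − 63, where Ps is the price sellers receive.
On the curves, Pb = 244 - 0.4x and Ps = 83.875 + 0.125x; the wedge Ps − Pb = 63 gives 83.875 + 0.125x − (244 - 0.4x) = 63, so x' = 425.
Then Pb = 244 − 0.4·425 = 74 and Ps = 83.875 + 0.125·425 = 137.
The subsidy expands output by 425 − 305 = 120 past the efficient level; on those units the gap between marginal cost and willingness to pay runs from 0 up to 63.
DWL = ½ × 63 × 120 = 3780.

Deadweight loss = $3780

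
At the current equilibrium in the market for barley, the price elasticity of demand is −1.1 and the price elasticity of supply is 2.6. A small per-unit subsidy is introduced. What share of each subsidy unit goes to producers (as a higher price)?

Producer share = 11/37

For a small subsidy around the equilibrium, the benefit split depends on the relative slopes, which at a point are proportional to the elasticities.
Buyer share = εs/(εs + |εd|) = 2.6/(2.6 + 1.1) = 26/37; seller share = |εd|/(εs + |εd|) = 11/37.
So producers capture 11/37 of the subsidy.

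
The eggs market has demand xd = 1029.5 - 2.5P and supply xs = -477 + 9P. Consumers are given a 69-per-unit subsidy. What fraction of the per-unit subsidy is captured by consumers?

Consumer share = 18/23

Pre-subsidy: 1029.5 - 2.5P = -477 + 9P gives P* = 131, x* = 702.
With the rebate, buyers effectively pay Pb = Ps − 69, where Ps is the price sellers receive.
Demand in terms of Ps becomes xd = 1029.5 − 2.5(Ps − 69) = 1202 - 2.5Ps. Setting this equal to supply: 1202 - 2.5Ps = -477 + 9Ps, so Ps = 146.
Buyers pay Pb = 146 − 69 = 77; x' = -477 + 9·146 = 837.
Buyers' price falls by P* − Pb = 131 − 77 = 54; sellers' price rises by Ps − P* = 146 − 131 = 15.
So consumers capture 54/69 = 18/23 of each unit of subsidy.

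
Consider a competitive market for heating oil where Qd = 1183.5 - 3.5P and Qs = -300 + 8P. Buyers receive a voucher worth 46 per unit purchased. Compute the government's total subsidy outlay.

Pre-subsidy: 1183.5 - 3.5P = -300 + 8P gives P* = 129, Q* = 732.
With the rebate, buyers effectively pay Pb = Ps − 46, where Ps is the price sellers receive.
Demand in terms of Ps becomes Qd = 1183.5 − 3.5(Ps − 46) = 1344.5 - 3.5Ps. Setting this equal to supply: 1344.5 - 3.5Ps = -300 + 8Ps, so Ps = 143.
Buyers pay Pb = 143 − 46 = 97; Q' = -300 + 8·143 = 844.
Government outlay = subsidy × quantity = 46 × 844 = 38824.

Government cost = 38824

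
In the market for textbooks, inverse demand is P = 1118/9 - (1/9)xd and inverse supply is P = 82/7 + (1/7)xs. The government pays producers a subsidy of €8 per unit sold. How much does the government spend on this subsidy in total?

Pre-subsidy: 1118/9 - (1/9)x = 82/7 + (1/7)x gives x* = 443 and P* = 75.
With the subsidy, sellers receive Ps = Pb + 8 for each unit, where Pb is the price buyers pay.
On the curves, Pb = 1118/9 - (1/9)x and Ps = 82/7 + (1/7)x; the wedge Ps − Pb = 8 gives 82/7 + (1/7)x − (1118/9 - (1/9)x) = 8, so x' = 474.5.
Then Pb = 1118/9 − (1/9)·474.5 = 71.5 and Ps = 82/7 + (1/7)·474.5 = 79.5.
Government outlay = subsidy × quantity = 8 × 474.5 = 3796.

Government cost = €3796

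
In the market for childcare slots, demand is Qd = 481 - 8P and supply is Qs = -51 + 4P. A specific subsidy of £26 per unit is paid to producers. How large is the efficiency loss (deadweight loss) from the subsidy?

Deadweight loss = 2704/3

Pre-subsidy: 481 - 8P = -51 + 4P gives P* = 133/3, Q* = 379/3.
With the subsidy, sellers receive Ps = Pb + 26 for each unit, where Pb is the price buyers pay.
Supply in terms of Pb becomes Qs = -51 + 4(Pb + 26) = 53 + 4Pb. Setting this equal to demand: 481 - 8Pb = 53 + 4Pb, so Pb = 107/3.
Sellers receive Ps = 107/3 + 26 = 185/3; Q' = 481 − 8·(107/3) = 587/3.
The subsidy expands output by 587/3 − 379/3 = 208/3 past the efficient level; on those units the gap between marginal cost and willingness to pay runs from 0 up to 26.
DWL = ½ × 26 × 208/3 = 2704/3.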